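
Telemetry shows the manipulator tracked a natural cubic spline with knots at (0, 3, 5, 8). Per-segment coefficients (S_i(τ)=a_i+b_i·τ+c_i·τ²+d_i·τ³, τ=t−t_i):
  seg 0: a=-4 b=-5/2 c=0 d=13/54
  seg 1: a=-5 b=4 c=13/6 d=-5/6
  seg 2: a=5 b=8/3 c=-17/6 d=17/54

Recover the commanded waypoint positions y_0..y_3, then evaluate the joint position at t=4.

y_0=-4 y_1=-5 y_2=5 y_3=-4
S(4) = 1/3

y_0 = S_0(0) = a_0 = -4
y_1 = S_1(0) = a_1 = -5
y_2 = S_2(0) = a_2 = 5
y_3 = S_2(3) = -4
t_q=4 is in segment 1 (τ=1); S_1(τ)=1/3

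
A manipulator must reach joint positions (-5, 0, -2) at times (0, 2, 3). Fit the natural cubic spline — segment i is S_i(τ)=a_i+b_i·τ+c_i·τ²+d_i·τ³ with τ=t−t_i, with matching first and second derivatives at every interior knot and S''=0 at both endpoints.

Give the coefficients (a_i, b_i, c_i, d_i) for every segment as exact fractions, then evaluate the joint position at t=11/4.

  seg 0: a=-5 b=4 c=0 d=-3/8
  seg 1: a=0 b=-1/2 c=-9/4 d=3/4
S(11/4) = -339/256

Δ: Δ0=5/2, Δ1=-2
row 1: diag=6, rhs=-27; c'=1/6, d'=-9/2
back: M1=-9/2
M: M0=0, M1=-9/2, M2=0
seg 0: a=-5, c=M0/2=0, d=(M1−M0)/(6·2)=-3/8, b=Δ0−h0·(2M0+M1)/6=4
seg 1: a=0, c=M1/2=-9/4, d=(M2−M1)/(6·1)=3/4, b=Δ1−h1·(2M1+M2)/6=-1/2
t_q=11/4 → seg 1, τ=3/4; S=0+-1/2·τ+-9/4·τ²+3/4·τ³=-339/256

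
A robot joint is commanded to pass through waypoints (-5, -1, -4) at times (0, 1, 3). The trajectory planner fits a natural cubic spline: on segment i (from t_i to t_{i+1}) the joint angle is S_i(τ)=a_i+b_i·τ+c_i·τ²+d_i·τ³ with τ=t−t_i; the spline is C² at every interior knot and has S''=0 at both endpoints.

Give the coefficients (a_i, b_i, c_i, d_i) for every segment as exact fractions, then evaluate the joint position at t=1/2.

Δ: Δ0=4, Δ1=-3/2
row 1: diag=6, rhs=-33; c'=1/3, d'=-11/2
back: M1=-11/2
M: M0=0, M1=-11/2, M2=0
seg 0: a=-5, c=M0/2=0, d=(M1−M0)/(6·1)=-11/12, b=Δ0−h0·(2M0+M1)/6=59/12
seg 1: a=-1, c=M1/2=-11/4, d=(M2−M1)/(6·2)=11/24, b=Δ1−h1·(2M1+M2)/6=13/6
t_q=1/2 → seg 0, τ=1/2; S=-5+59/12·τ+0·τ²+-11/12·τ³=-85/32

  seg 0: a=-5 b=59/12 c=0 d=-11/12
  seg 1: a=-1 b=13/6 c=-11/4 d=11/24
S(1/2) = -85/32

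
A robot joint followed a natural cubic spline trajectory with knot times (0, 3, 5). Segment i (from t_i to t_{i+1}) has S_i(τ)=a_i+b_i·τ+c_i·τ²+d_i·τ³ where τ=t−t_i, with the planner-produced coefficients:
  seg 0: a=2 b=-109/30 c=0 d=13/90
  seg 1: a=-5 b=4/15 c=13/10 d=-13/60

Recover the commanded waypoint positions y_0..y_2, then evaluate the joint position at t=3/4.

y_0=2 y_1=-5 y_2=-1
S(3/4) = -85/128

y_0 = S_0(0) = a_0 = 2
y_1 = S_1(0) = a_1 = -5
y_2 = S_1(2) = -1
t_q=3/4 is in segment 0 (τ=3/4); S_0(τ)=-85/128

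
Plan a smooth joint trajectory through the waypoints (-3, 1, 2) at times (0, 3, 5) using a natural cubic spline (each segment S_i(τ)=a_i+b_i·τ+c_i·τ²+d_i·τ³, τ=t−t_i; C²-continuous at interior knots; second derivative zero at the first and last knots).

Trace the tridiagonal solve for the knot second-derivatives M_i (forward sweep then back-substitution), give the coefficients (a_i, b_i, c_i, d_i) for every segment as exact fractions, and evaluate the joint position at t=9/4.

Δ: Δ0=4/3, Δ1=1/2
row 1: diag=10, rhs=-5; c'=1/5, d'=-1/2
back: M1=-1/2
M: M0=0, M1=-1/2, M2=0
seg 0: a=-3, c=M0/2=0, d=(M1−M0)/(6·3)=-1/36, b=Δ0−h0·(2M0+M1)/6=19/12
seg 1: a=1, c=M1/2=-1/4, d=(M2−M1)/(6·2)=1/24, b=Δ1−h1·(2M1+M2)/6=5/6
t_q=9/4 → seg 0, τ=9/4; S=-3+19/12·τ+0·τ²+-1/36·τ³=63/256

  seg 0: a=-3 b=19/12 c=0 d=-1/36
  seg 1: a=1 b=5/6 c=-1/4 d=1/24
S(9/4) = 63/256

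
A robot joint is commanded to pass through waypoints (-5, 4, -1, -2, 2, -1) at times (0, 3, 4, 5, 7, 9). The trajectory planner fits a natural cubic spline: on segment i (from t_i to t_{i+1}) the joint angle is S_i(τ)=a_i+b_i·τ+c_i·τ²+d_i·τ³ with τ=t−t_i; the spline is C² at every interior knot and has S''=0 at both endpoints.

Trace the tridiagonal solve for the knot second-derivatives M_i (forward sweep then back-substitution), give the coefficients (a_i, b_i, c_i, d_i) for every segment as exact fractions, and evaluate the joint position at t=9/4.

Δ: Δ0=3, Δ1=-5, Δ2=-1, Δ3=2, Δ4=-3/2
row 1: diag=8, rhs=-48; c'=1/8, d'=-6
row 2: denom=4−1·1/8=31/8; d'=(24−1·-6)/(31/8)=240/31
row 3: denom=6−1·8/31=178/31; d'=(18−1·240/31)/(178/31)=159/89
row 4: denom=8−2·31/89=650/89; d'=(-21−2·159/89)/(650/89)=-2187/650
back: M4=-2187/650
back: M3=159/89−31/89·-2187/650=1923/650
back: M2=240/31−8/31·1923/650=2268/325
back: M1=-6−1/8·2268/325=-4467/650
M: M0=0, M1=-4467/650, M2=2268/325, M3=1923/650, M4=-2187/650, M5=0
seg 0: a=-5, c=M0/2=0, d=(M1−M0)/(6·3)=-1489/3900, b=Δ0−h0·(2M0+M1)/6=8367/1300
seg 1: a=4, c=M1/2=-4467/1300, d=(M2−M1)/(6·1)=3001/1300, b=Δ1−h1·(2M1+M2)/6=-2517/650
seg 2: a=-1, c=M2/2=1134/325, d=(M3−M2)/(6·1)=-67/100, b=Δ2−h2·(2M2+M3)/6=-993/260
seg 3: a=-2, c=M3/2=1923/1300, d=(M4−M3)/(6·2)=-137/260, b=Δ3−h3·(2M3+M4)/6=747/650
seg 4: a=2, c=M4/2=-2187/1300, d=(M5−M4)/(6·2)=729/2600, b=Δ4−h4·(2M4+M5)/6=483/650
t_q=9/4 → seg 0, τ=9/4; S=-5+8367/1300·τ+0·τ²+-1489/3900·τ³=427021/83200

  seg 0: a=-5 b=8367/1300 c=0 d=-1489/3900
  seg 1: a=4 b=-2517/650 c=-4467/1300 d=3001/1300
  seg 2: a=-1 b=-993/260 c=1134/325 d=-67/100
  seg 3: a=-2 b=747/650 c=1923/1300 d=-137/260
  seg 4: a=2 b=483/650 c=-2187/1300 d=729/2600
S(9/4) = 427021/83200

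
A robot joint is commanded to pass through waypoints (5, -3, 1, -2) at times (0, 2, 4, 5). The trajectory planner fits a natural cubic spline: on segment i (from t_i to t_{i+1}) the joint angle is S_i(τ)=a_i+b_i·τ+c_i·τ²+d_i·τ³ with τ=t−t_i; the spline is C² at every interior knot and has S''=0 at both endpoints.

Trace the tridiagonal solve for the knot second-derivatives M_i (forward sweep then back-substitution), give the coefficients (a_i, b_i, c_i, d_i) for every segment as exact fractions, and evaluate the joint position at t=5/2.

  seg 0: a=5 b=-67/11 c=0 d=23/44
  seg 1: a=-3 b=2/11 c=69/22 d=-49/44
  seg 2: a=1 b=-7/11 c=-39/11 d=13/11
S(5/2) = -797/352

Δ: Δ0=-4, Δ1=2, Δ2=-3
row 1: diag=8, rhs=36; c'=1/4, d'=9/2
row 2: denom=6−2·1/4=11/2; d'=(-30−2·9/2)/(11/2)=-78/11
back: M2=-78/11
back: M1=9/2−1/4·-78/11=69/11
M: M0=0, M1=69/11, M2=-78/11, M3=0
seg 0: a=5, c=M0/2=0, d=(M1−M0)/(6·2)=23/44, b=Δ0−h0·(2M0+M1)/6=-67/11
seg 1: a=-3, c=M1/2=69/22, d=(M2−M1)/(6·2)=-49/44, b=Δ1−h1·(2M1+M2)/6=2/11
seg 2: a=1, c=M2/2=-39/11, d=(M3−M2)/(6·1)=13/11, b=Δ2−h2·(2M2+M3)/6=-7/11
t_q=5/2 → seg 1, τ=1/2; S=-3+2/11·τ+69/22·τ²+-49/44·τ³=-797/352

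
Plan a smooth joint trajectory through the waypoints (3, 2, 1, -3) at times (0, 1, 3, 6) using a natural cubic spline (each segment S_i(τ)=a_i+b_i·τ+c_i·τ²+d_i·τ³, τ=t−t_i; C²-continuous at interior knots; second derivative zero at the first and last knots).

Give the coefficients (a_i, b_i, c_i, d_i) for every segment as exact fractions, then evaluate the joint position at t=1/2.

Δ: Δ0=-1, Δ1=-1/2, Δ2=-4/3
row 1: diag=6, rhs=3; c'=1/3, d'=1/2
row 2: denom=10−2·1/3=28/3; d'=(-5−2·1/2)/(28/3)=-9/14
back: M2=-9/14
back: M1=1/2−1/3·-9/14=5/7
M: M0=0, M1=5/7, M2=-9/14, M3=0
seg 0: a=3, c=M0/2=0, d=(M1−M0)/(6·1)=5/42, b=Δ0−h0·(2M0+M1)/6=-47/42
seg 1: a=2, c=M1/2=5/14, d=(M2−M1)/(6·2)=-19/168, b=Δ1−h1·(2M1+M2)/6=-16/21
seg 2: a=1, c=M2/2=-9/28, d=(M3−M2)/(6·3)=1/28, b=Δ2−h2·(2M2+M3)/6=-29/42
t_q=1/2 → seg 0, τ=1/2; S=3+-47/42·τ+0·τ²+5/42·τ³=275/112

  seg 0: a=3 b=-47/42 c=0 d=5/42
  seg 1: a=2 b=-16/21 c=5/14 d=-19/168
  seg 2: a=1 b=-29/42 c=-9/28 d=1/28
S(1/2) = 275/112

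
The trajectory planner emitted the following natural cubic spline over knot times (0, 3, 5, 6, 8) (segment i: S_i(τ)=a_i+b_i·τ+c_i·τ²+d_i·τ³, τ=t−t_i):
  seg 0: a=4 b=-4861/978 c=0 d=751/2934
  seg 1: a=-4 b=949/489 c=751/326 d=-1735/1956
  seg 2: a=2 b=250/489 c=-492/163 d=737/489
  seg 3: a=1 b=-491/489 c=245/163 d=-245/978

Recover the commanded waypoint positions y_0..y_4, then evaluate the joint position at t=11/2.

y_0 = S_0(0) = a_0 = 4
y_1 = S_1(0) = a_1 = -4
y_2 = S_2(0) = a_2 = 2
y_3 = S_3(0) = a_3 = 1
y_4 = S_3(2) = 3
t_q=11/2 is in segment 2 (τ=1/2); S_2(τ)=2203/1304

y_0=4 y_1=-4 y_2=2 y_3=1 y_4=3
S(11/2) = 2203/1304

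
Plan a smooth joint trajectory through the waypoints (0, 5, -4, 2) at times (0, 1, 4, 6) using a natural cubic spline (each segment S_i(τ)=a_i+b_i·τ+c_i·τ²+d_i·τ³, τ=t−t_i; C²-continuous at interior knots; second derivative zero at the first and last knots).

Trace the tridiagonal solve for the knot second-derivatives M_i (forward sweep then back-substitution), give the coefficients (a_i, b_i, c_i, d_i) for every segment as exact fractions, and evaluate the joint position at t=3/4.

  seg 0: a=0 b=453/71 c=0 d=-98/71
  seg 1: a=5 b=159/71 c=-294/71 d=170/213
  seg 2: a=-4 b=-75/71 c=216/71 d=-36/71
S(3/4) = 9549/2272

Δ: Δ0=5, Δ1=-3, Δ2=3
row 1: diag=8, rhs=-48; c'=3/8, d'=-6
row 2: denom=10−3·3/8=71/8; d'=(36−3·-6)/(71/8)=432/71
back: M2=432/71
back: M1=-6−3/8·432/71=-588/71
M: M0=0, M1=-588/71, M2=432/71, M3=0
seg 0: a=0, c=M0/2=0, d=(M1−M0)/(6·1)=-98/71, b=Δ0−h0·(2M0+M1)/6=453/71
seg 1: a=5, c=M1/2=-294/71, d=(M2−M1)/(6·3)=170/213, b=Δ1−h1·(2M1+M2)/6=159/71
seg 2: a=-4, c=M2/2=216/71, d=(M3−M2)/(6·2)=-36/71, b=Δ2−h2·(2M2+M3)/6=-75/71
t_q=3/4 → seg 0, τ=3/4; S=0+453/71·τ+0·τ²+-98/71·τ³=9549/2272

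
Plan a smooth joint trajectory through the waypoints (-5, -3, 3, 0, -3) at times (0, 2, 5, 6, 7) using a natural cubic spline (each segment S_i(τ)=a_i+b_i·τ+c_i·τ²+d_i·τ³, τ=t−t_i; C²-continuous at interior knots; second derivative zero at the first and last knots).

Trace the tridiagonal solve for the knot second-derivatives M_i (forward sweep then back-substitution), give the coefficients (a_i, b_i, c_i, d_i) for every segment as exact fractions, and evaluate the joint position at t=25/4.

  seg 0: a=-5 b=46/137 c=0 d=91/548
  seg 1: a=-3 b=319/137 c=273/274 d=-101/274
  seg 2: a=3 b=-451/274 c=-318/137 d=265/274
  seg 3: a=0 b=-464/137 c=159/274 d=-53/274
S(25/4) = -14265/17536

Δ: Δ0=1, Δ1=2, Δ2=-3, Δ3=-3
row 1: diag=10, rhs=6; c'=3/10, d'=3/5
row 2: denom=8−3·3/10=71/10; d'=(-30−3·3/5)/(71/10)=-318/71
row 3: denom=4−1·10/71=274/71; d'=(0−1·-318/71)/(274/71)=159/137
back: M3=159/137
back: M2=-318/71−10/71·159/137=-636/137
back: M1=3/5−3/10·-636/137=273/137
M: M0=0, M1=273/137, M2=-636/137, M3=159/137, M4=0
seg 0: a=-5, c=M0/2=0, d=(M1−M0)/(6·2)=91/548, b=Δ0−h0·(2M0+M1)/6=46/137
seg 1: a=-3, c=M1/2=273/274, d=(M2−M1)/(6·3)=-101/274, b=Δ1−h1·(2M1+M2)/6=319/137
seg 2: a=3, c=M2/2=-318/137, d=(M3−M2)/(6·1)=265/274, b=Δ2−h2·(2M2+M3)/6=-451/274
seg 3: a=0, c=M3/2=159/274, d=(M4−M3)/(6·1)=-53/274, b=Δ3−h3·(2M3+M4)/6=-464/137
t_q=25/4 → seg 3, τ=1/4; S=0+-464/137·τ+159/274·τ²+-53/274·τ³=-14265/17536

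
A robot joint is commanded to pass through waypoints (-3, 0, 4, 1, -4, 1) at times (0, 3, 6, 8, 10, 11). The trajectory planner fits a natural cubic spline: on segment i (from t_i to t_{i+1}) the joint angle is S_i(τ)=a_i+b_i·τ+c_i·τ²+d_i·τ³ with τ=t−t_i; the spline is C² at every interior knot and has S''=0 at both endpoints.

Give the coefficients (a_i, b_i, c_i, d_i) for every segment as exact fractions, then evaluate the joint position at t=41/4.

Δ: Δ0=1, Δ1=4/3, Δ2=-3/2, Δ3=-5/2, Δ4=5
row 1: diag=12, rhs=2; c'=1/4, d'=1/6
row 2: denom=10−3·1/4=37/4; d'=(-17−3·1/6)/(37/4)=-70/37
row 3: denom=8−2·8/37=280/37; d'=(-6−2·-70/37)/(280/37)=-41/140
row 4: denom=6−2·37/140=383/70; d'=(45−2·-41/140)/(383/70)=3191/383
back: M4=3191/383
back: M3=-41/140−37/140·3191/383=-1911/766
back: M2=-70/37−8/37·-1911/766=-518/383
back: M1=1/6−1/4·-518/383=580/1149
M: M0=0, M1=580/1149, M2=-518/383, M3=-1911/766, M4=3191/383, M5=0
seg 0: a=-3, c=M0/2=0, d=(M1−M0)/(6·3)=290/10341, b=Δ0−h0·(2M0+M1)/6=859/1149
seg 1: a=0, c=M1/2=290/1149, d=(M2−M1)/(6·3)=-1067/10341, b=Δ1−h1·(2M1+M2)/6=1729/1149
seg 2: a=4, c=M2/2=-259/383, d=(M3−M2)/(6·2)=-875/9192, b=Δ2−h2·(2M2+M3)/6=268/1149
seg 3: a=1, c=M3/2=-1911/1532, d=(M4−M3)/(6·2)=8293/9192, b=Δ3−h3·(2M3+M4)/6=-8305/2298
seg 4: a=-4, c=M4/2=3191/766, d=(M5−M4)/(6·1)=-3191/2298, b=Δ4−h4·(2M4+M5)/6=2554/1149
t_q=41/4 → seg 4, τ=1/4; S=-4+2554/1149·τ+3191/766·τ²+-3191/2298·τ³=-157153/49024

  seg 0: a=-3 b=859/1149 c=0 d=290/10341
  seg 1: a=0 b=1729/1149 c=290/1149 d=-1067/10341
  seg 2: a=4 b=268/1149 c=-259/383 d=-875/9192
  seg 3: a=1 b=-8305/2298 c=-1911/1532 d=8293/9192
  seg 4: a=-4 b=2554/1149 c=3191/766 d=-3191/2298
S(41/4) = -157153/49024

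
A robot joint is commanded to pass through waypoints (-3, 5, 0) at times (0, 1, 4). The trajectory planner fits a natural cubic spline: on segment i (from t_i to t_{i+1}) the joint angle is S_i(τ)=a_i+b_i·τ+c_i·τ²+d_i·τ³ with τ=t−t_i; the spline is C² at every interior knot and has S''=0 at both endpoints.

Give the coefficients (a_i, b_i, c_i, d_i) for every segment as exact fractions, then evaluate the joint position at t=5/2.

Δ: Δ0=8, Δ1=-5/3
row 1: diag=8, rhs=-58; c'=3/8, d'=-29/4
back: M1=-29/4
M: M0=0, M1=-29/4, M2=0
seg 0: a=-3, c=M0/2=0, d=(M1−M0)/(6·1)=-29/24, b=Δ0−h0·(2M0+M1)/6=221/24
seg 1: a=5, c=M1/2=-29/8, d=(M2−M1)/(6·3)=29/72, b=Δ1−h1·(2M1+M2)/6=67/12
t_q=5/2 → seg 1, τ=3/2; S=5+67/12·τ+-29/8·τ²+29/72·τ³=421/64

  seg 0: a=-3 b=221/24 c=0 d=-29/24
  seg 1: a=5 b=67/12 c=-29/8 d=29/72
S(5/2) = 421/64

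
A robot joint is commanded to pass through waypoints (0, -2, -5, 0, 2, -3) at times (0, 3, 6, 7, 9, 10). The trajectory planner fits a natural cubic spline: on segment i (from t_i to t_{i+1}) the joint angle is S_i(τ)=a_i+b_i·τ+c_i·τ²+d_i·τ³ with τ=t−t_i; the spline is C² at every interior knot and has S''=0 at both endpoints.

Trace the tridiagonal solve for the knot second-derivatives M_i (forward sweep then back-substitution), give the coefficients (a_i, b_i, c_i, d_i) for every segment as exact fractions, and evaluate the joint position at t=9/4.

  seg 0: a=0 b=139/1356 c=0 d=-1043/12204
  seg 1: a=-2 b=-1495/678 c=-1043/1356 d=4763/12204
  seg 2: a=-5 b=5041/1356 c=310/113 d=-1981/1356
  seg 3: a=0 b=3269/678 c=-741/452 d=-46/339
  seg 4: a=2 b=-2281/678 c=-1109/452 d=1109/1356
S(9/4) = -21489/28928

Δ: Δ0=-2/3, Δ1=-1, Δ2=5, Δ3=1, Δ4=-5
row 1: diag=12, rhs=-2; c'=1/4, d'=-1/6
row 2: denom=8−3·1/4=29/4; d'=(36−3·-1/6)/(29/4)=146/29
row 3: denom=6−1·4/29=170/29; d'=(-24−1·146/29)/(170/29)=-421/85
row 4: denom=6−2·29/85=452/85; d'=(-36−2·-421/85)/(452/85)=-1109/226
back: M4=-1109/226
back: M3=-421/85−29/85·-1109/226=-741/226
back: M2=146/29−4/29·-741/226=620/113
back: M1=-1/6−1/4·620/113=-1043/678
M: M0=0, M1=-1043/678, M2=620/113, M3=-741/226, M4=-1109/226, M5=0
seg 0: a=0, c=M0/2=0, d=(M1−M0)/(6·3)=-1043/12204, b=Δ0−h0·(2M0+M1)/6=139/1356
seg 1: a=-2, c=M1/2=-1043/1356, d=(M2−M1)/(6·3)=4763/12204, b=Δ1−h1·(2M1+M2)/6=-1495/678
seg 2: a=-5, c=M2/2=310/113, d=(M3−M2)/(6·1)=-1981/1356, b=Δ2−h2·(2M2+M3)/6=5041/1356
seg 3: a=0, c=M3/2=-741/452, d=(M4−M3)/(6·2)=-46/339, b=Δ3−h3·(2M3+M4)/6=3269/678
seg 4: a=2, c=M4/2=-1109/452, d=(M5−M4)/(6·1)=1109/1356, b=Δ4−h4·(2M4+M5)/6=-2281/678
t_q=9/4 → seg 0, τ=9/4; S=0+139/1356·τ+0·τ²+-1043/12204·τ³=-21489/28928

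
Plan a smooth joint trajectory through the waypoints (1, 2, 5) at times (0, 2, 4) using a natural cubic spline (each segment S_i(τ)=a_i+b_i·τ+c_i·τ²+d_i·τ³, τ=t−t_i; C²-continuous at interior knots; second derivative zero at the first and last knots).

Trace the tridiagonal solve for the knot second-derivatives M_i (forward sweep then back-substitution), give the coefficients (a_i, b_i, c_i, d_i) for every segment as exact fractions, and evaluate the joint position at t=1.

  seg 0: a=1 b=1/4 c=0 d=1/16
  seg 1: a=2 b=1 c=3/8 d=-1/16
S(1) = 21/16

Δ: Δ0=1/2, Δ1=3/2
row 1: diag=8, rhs=6; c'=1/4, d'=3/4
back: M1=3/4
M: M0=0, M1=3/4, M2=0
seg 0: a=1, c=M0/2=0, d=(M1−M0)/(6·2)=1/16, b=Δ0−h0·(2M0+M1)/6=1/4
seg 1: a=2, c=M1/2=3/8, d=(M2−M1)/(6·2)=-1/16, b=Δ1−h1·(2M1+M2)/6=1
t_q=1 → seg 0, τ=1; S=1+1/4·τ+0·τ²+1/16·τ³=21/16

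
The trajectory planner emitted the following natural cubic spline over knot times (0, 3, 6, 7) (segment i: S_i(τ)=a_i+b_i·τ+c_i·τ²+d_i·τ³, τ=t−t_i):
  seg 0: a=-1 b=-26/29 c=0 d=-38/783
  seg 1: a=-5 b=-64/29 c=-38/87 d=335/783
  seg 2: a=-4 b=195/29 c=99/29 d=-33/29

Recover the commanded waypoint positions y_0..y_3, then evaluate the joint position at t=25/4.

y_0 = S_0(0) = a_0 = -1
y_1 = S_1(0) = a_1 = -5
y_2 = S_2(0) = a_2 = -4
y_3 = S_2(1) = 5
t_q=25/4 is in segment 2 (τ=1/4); S_2(τ)=-3941/1856

y_0=-1 y_1=-5 y_2=-4 y_3=5
S(25/4) = -3941/1856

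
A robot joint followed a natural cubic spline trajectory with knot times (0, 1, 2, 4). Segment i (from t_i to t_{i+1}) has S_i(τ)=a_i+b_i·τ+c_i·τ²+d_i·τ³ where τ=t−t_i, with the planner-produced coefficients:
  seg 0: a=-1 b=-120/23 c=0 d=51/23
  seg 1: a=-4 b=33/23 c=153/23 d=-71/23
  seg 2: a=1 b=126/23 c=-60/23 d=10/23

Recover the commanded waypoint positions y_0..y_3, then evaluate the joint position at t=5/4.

y_0 = S_0(0) = a_0 = -1
y_1 = S_1(0) = a_1 = -4
y_2 = S_2(0) = a_2 = 1
y_3 = S_2(2) = 5
t_q=5/4 is in segment 1 (τ=1/4); S_1(τ)=-4819/1472

y_0=-1 y_1=-4 y_2=1 y_3=5
S(5/4) = -4819/1472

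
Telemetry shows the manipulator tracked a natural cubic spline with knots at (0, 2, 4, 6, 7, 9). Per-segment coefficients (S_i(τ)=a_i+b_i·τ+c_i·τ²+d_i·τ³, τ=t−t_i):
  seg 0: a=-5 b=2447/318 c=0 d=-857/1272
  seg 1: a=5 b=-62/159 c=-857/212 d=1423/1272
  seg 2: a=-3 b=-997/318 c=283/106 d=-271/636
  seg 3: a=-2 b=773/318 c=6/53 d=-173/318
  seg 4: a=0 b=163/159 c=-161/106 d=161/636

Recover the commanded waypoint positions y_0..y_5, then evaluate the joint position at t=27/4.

y_0 = S_0(0) = a_0 = -5
y_1 = S_1(0) = a_1 = 5
y_2 = S_2(0) = a_2 = -3
y_3 = S_3(0) = a_3 = -2
y_4 = S_4(0) = a_4 = 0
y_5 = S_4(2) = -2
t_q=27/4 is in segment 3 (τ=3/4); S_3(τ)=-2325/6784

y_0=-5 y_1=5 y_2=-3 y_3=-2 y_4=0 y_5=-2
S(27/4) = -2325/6784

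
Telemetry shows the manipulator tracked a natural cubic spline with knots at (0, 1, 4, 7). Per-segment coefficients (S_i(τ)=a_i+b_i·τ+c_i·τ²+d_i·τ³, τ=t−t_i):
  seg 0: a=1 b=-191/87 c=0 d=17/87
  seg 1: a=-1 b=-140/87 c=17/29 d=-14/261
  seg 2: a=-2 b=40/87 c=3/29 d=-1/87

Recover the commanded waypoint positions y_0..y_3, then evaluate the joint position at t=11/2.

y_0=1 y_1=-1 y_2=-2 y_3=0
S(11/2) = -259/232

y_0 = S_0(0) = a_0 = 1
y_1 = S_1(0) = a_1 = -1
y_2 = S_2(0) = a_2 = -2
y_3 = S_2(3) = 0
t_q=11/2 is in segment 2 (τ=3/2); S_2(τ)=-259/232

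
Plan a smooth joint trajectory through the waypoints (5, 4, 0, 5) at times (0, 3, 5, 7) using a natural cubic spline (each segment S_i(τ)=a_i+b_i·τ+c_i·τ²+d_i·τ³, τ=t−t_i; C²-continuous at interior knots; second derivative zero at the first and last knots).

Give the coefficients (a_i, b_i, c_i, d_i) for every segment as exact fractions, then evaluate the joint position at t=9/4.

Δ: Δ0=-1/3, Δ1=-2, Δ2=5/2
row 1: diag=10, rhs=-10; c'=1/5, d'=-1
row 2: denom=8−2·1/5=38/5; d'=(27−2·-1)/(38/5)=145/38
back: M2=145/38
back: M1=-1−1/5·145/38=-67/38
M: M0=0, M1=-67/38, M2=145/38, M3=0
seg 0: a=5, c=M0/2=0, d=(M1−M0)/(6·3)=-67/684, b=Δ0−h0·(2M0+M1)/6=125/228
seg 1: a=4, c=M1/2=-67/76, d=(M2−M1)/(6·2)=53/114, b=Δ1−h1·(2M1+M2)/6=-239/114
seg 2: a=0, c=M2/2=145/76, d=(M3−M2)/(6·2)=-145/456, b=Δ2−h2·(2M2+M3)/6=-5/114
t_q=9/4 → seg 0, τ=9/4; S=5+125/228·τ+0·τ²+-67/684·τ³=24893/4864

  seg 0: a=5 b=125/228 c=0 d=-67/684
  seg 1: a=4 b=-239/114 c=-67/76 d=53/114
  seg 2: a=0 b=-5/114 c=145/76 d=-145/456
S(9/4) = 24893/4864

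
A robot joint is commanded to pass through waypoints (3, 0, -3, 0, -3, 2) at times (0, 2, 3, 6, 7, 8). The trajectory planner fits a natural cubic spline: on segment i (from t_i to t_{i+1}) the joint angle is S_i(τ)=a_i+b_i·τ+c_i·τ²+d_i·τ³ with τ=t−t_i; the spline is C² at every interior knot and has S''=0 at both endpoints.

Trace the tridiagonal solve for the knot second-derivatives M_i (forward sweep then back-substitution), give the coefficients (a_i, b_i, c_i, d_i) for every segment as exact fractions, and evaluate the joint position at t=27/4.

Δ: Δ0=-3/2, Δ1=-3, Δ2=1, Δ3=-3, Δ4=5
row 1: diag=6, rhs=-9; c'=1/6, d'=-3/2
row 2: denom=8−1·1/6=47/6; d'=(24−1·-3/2)/(47/6)=153/47
row 3: denom=8−3·18/47=322/47; d'=(-24−3·153/47)/(322/47)=-69/14
row 4: denom=4−1·47/322=1241/322; d'=(48−1·-69/14)/(1241/322)=17043/1241
back: M4=17043/1241
back: M3=-69/14−47/322·17043/1241=-8604/1241
back: M2=153/47−18/47·-8604/1241=7335/1241
back: M1=-3/2−1/6·7335/1241=-3084/1241
M: M0=0, M1=-3084/1241, M2=7335/1241, M3=-8604/1241, M4=17043/1241, M5=0
seg 0: a=3, c=M0/2=0, d=(M1−M0)/(6·2)=-257/1241, b=Δ0−h0·(2M0+M1)/6=-1667/2482
seg 1: a=0, c=M1/2=-1542/1241, d=(M2−M1)/(6·1)=3473/2482, b=Δ1−h1·(2M1+M2)/6=-7835/2482
seg 2: a=-3, c=M2/2=7335/2482, d=(M3−M2)/(6·3)=-1771/2482, b=Δ2−h2·(2M2+M3)/6=-1792/1241
seg 3: a=0, c=M3/2=-4302/1241, d=(M4−M3)/(6·1)=8549/2482, b=Δ3−h3·(2M3+M4)/6=-7391/2482
seg 4: a=-3, c=M4/2=17043/2482, d=(M5−M4)/(6·1)=-5681/2482, b=Δ4−h4·(2M4+M5)/6=524/1241
t_q=27/4 → seg 3, τ=3/4; S=0+-7391/2482·τ+-4302/1241·τ²+8549/2482·τ³=-433689/158848

  seg 0: a=3 b=-1667/2482 c=0 d=-257/1241
  seg 1: a=0 b=-7835/2482 c=-1542/1241 d=3473/2482
  seg 2: a=-3 b=-1792/1241 c=7335/2482 d=-1771/2482
  seg 3: a=0 b=-7391/2482 c=-4302/1241 d=8549/2482
  seg 4: a=-3 b=524/1241 c=17043/2482 d=-5681/2482
S(27/4) = -433689/158848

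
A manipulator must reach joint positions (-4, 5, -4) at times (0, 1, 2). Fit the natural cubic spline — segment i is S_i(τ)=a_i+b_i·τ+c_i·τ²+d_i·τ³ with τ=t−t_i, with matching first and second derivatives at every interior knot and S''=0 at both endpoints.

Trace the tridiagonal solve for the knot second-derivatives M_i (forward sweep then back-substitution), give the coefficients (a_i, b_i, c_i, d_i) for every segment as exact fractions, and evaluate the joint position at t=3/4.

Δ: Δ0=9, Δ1=-9
row 1: diag=4, rhs=-108; c'=1/4, d'=-27
back: M1=-27
M: M0=0, M1=-27, M2=0
seg 0: a=-4, c=M0/2=0, d=(M1−M0)/(6·1)=-9/2, b=Δ0−h0·(2M0+M1)/6=27/2
seg 1: a=5, c=M1/2=-27/2, d=(M2−M1)/(6·1)=9/2, b=Δ1−h1·(2M1+M2)/6=0
t_q=3/4 → seg 0, τ=3/4; S=-4+27/2·τ+0·τ²+-9/2·τ³=541/128

  seg 0: a=-4 b=27/2 c=0 d=-9/2
  seg 1: a=5 b=0 c=-27/2 d=9/2
S(3/4) = 541/128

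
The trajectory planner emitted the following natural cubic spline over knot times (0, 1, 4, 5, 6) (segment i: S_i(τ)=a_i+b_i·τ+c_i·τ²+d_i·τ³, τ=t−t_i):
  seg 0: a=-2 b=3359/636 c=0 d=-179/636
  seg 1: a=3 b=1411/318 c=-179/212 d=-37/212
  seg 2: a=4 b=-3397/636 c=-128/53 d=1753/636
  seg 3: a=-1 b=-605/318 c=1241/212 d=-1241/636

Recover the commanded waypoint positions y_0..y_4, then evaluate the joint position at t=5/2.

y_0 = S_0(0) = a_0 = -2
y_1 = S_1(0) = a_1 = 3
y_2 = S_2(0) = a_2 = 4
y_3 = S_3(0) = a_3 = -1
y_4 = S_3(1) = 1
t_q=5/2 is in segment 1 (τ=3/2); S_1(τ)=12155/1696

y_0=-2 y_1=3 y_2=4 y_3=-1 y_4=1
S(5/2) = 12155/1696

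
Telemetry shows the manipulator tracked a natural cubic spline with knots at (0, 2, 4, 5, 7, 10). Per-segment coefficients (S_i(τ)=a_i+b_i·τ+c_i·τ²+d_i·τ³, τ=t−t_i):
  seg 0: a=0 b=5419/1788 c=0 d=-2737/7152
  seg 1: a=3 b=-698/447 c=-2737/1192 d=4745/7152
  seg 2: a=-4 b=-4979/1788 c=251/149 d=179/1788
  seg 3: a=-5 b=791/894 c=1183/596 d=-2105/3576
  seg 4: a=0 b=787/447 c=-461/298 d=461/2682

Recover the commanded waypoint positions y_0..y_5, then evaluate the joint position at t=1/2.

y_0 = S_0(0) = a_0 = 0
y_1 = S_1(0) = a_1 = 3
y_2 = S_2(0) = a_2 = -4
y_3 = S_3(0) = a_3 = -5
y_4 = S_4(0) = a_4 = 0
y_5 = S_4(3) = -4
t_q=1/2 is in segment 0 (τ=1/2); S_0(τ)=27989/19072

y_0=0 y_1=3 y_2=-4 y_3=-5 y_4=0 y_5=-4
S(1/2) = 27989/19072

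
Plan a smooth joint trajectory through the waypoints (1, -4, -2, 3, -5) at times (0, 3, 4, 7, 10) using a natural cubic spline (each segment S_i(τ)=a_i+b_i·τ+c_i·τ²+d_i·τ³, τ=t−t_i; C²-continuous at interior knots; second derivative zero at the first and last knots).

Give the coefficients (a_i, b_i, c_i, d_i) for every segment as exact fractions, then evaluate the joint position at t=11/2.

  seg 0: a=1 b=-115/38 c=0 d=155/1026
  seg 1: a=-4 b=20/19 c=155/114 d=-47/114
  seg 2: a=-2 b=289/114 c=7/57 d=-47/342
  seg 3: a=3 b=-25/57 c=-127/114 d=127/1026
S(11/2) = 491/304

Δ: Δ0=-5/3, Δ1=2, Δ2=5/3, Δ3=-8/3
row 1: diag=8, rhs=22; c'=1/8, d'=11/4
row 2: denom=8−1·1/8=63/8; d'=(-2−1·11/4)/(63/8)=-38/63
row 3: denom=12−3·8/21=76/7; d'=(-26−3·-38/63)/(76/7)=-127/57
back: M3=-127/57
back: M2=-38/63−8/21·-127/57=14/57
back: M1=11/4−1/8·14/57=155/57
M: M0=0, M1=155/57, M2=14/57, M3=-127/57, M4=0
seg 0: a=1, c=M0/2=0, d=(M1−M0)/(6·3)=155/1026, b=Δ0−h0·(2M0+M1)/6=-115/38
seg 1: a=-4, c=M1/2=155/114, d=(M2−M1)/(6·1)=-47/114, b=Δ1−h1·(2M1+M2)/6=20/19
seg 2: a=-2, c=M2/2=7/57, d=(M3−M2)/(6·3)=-47/342, b=Δ2−h2·(2M2+M3)/6=289/114
seg 3: a=3, c=M3/2=-127/114, d=(M4−M3)/(6·3)=127/1026, b=Δ3−h3·(2M3+M4)/6=-25/57
t_q=11/2 → seg 2, τ=3/2; S=-2+289/114·τ+7/57·τ²+-47/342·τ³=491/304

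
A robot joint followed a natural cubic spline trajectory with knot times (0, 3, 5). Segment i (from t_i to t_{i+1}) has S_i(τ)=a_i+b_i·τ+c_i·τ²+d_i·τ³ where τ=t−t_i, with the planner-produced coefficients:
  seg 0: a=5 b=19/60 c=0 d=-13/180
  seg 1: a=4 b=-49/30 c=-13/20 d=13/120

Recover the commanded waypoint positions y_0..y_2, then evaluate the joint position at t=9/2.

y_0 = S_0(0) = a_0 = 5
y_1 = S_1(0) = a_1 = 4
y_2 = S_1(2) = -1
t_q=9/2 is in segment 1 (τ=3/2); S_1(τ)=29/64

y_0=5 y_1=4 y_2=-1
S(9/2) = 29/64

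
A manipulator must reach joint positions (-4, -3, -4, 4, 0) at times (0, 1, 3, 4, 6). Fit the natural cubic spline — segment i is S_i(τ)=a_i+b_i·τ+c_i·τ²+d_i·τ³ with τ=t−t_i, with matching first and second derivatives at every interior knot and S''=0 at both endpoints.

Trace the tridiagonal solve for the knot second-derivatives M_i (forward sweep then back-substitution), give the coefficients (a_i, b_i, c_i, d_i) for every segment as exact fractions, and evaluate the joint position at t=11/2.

Δ: Δ0=1, Δ1=-1/2, Δ2=8, Δ3=-2
row 1: diag=6, rhs=-9; c'=1/3, d'=-3/2
row 2: denom=6−2·1/3=16/3; d'=(51−2·-3/2)/(16/3)=81/8
row 3: denom=6−1·3/16=93/16; d'=(-60−1·81/8)/(93/16)=-374/31
back: M3=-374/31
back: M2=81/8−3/16·-374/31=384/31
back: M1=-3/2−1/3·384/31=-349/62
M: M0=0, M1=-349/62, M2=384/31, M3=-374/31, M4=0
seg 0: a=-4, c=M0/2=0, d=(M1−M0)/(6·1)=-349/372, b=Δ0−h0·(2M0+M1)/6=721/372
seg 1: a=-3, c=M1/2=-349/124, d=(M2−M1)/(6·2)=1117/744, b=Δ1−h1·(2M1+M2)/6=-163/186
seg 2: a=-4, c=M2/2=192/31, d=(M3−M2)/(6·1)=-379/93, b=Δ2−h2·(2M2+M3)/6=547/93
seg 3: a=4, c=M3/2=-187/31, d=(M4−M3)/(6·2)=187/186, b=Δ3−h3·(2M3+M4)/6=562/93
t_q=11/2 → seg 3, τ=3/2; S=4+562/93·τ+-187/31·τ²+187/186·τ³=1431/496

  seg 0: a=-4 b=721/372 c=0 d=-349/372
  seg 1: a=-3 b=-163/186 c=-349/124 d=1117/744
  seg 2: a=-4 b=547/93 c=192/31 d=-379/93
  seg 3: a=4 b=562/93 c=-187/31 d=187/186
S(11/2) = 1431/496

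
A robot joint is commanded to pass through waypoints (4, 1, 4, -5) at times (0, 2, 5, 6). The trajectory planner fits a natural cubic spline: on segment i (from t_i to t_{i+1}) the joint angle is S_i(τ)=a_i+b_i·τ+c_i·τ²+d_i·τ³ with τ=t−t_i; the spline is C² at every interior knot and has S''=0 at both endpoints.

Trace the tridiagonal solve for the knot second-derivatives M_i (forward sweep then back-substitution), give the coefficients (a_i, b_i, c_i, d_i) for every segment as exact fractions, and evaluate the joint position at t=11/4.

Δ: Δ0=-3/2, Δ1=1, Δ2=-9
row 1: diag=10, rhs=15; c'=3/10, d'=3/2
row 2: denom=8−3·3/10=71/10; d'=(-60−3·3/2)/(71/10)=-645/71
back: M2=-645/71
back: M1=3/2−3/10·-645/71=300/71
M: M0=0, M1=300/71, M2=-645/71, M3=0
seg 0: a=4, c=M0/2=0, d=(M1−M0)/(6·2)=25/71, b=Δ0−h0·(2M0+M1)/6=-413/142
seg 1: a=1, c=M1/2=150/71, d=(M2−M1)/(6·3)=-105/142, b=Δ1−h1·(2M1+M2)/6=187/142
seg 2: a=4, c=M2/2=-645/142, d=(M3−M2)/(6·1)=215/142, b=Δ2−h2·(2M2+M3)/6=-424/71
t_q=11/4 → seg 1, τ=3/4; S=1+187/142·τ+150/71·τ²+-105/142·τ³=26029/9088

  seg 0: a=4 b=-413/142 c=0 d=25/71
  seg 1: a=1 b=187/142 c=150/71 d=-105/142
  seg 2: a=4 b=-424/71 c=-645/142 d=215/142
S(11/4) = 26029/9088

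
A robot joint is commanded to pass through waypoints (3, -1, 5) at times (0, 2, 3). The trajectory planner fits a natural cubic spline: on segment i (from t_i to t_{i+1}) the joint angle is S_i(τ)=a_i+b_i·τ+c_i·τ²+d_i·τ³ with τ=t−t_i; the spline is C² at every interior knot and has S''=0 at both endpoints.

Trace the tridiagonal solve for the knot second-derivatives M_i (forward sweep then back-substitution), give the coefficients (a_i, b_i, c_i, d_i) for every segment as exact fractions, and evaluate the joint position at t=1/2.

  seg 0: a=3 b=-14/3 c=0 d=2/3
  seg 1: a=-1 b=10/3 c=4 d=-4/3
S(1/2) = 3/4

Δ: Δ0=-2, Δ1=6
row 1: diag=6, rhs=48; c'=1/6, d'=8
back: M1=8
M: M0=0, M1=8, M2=0
seg 0: a=3, c=M0/2=0, d=(M1−M0)/(6·2)=2/3, b=Δ0−h0·(2M0+M1)/6=-14/3
seg 1: a=-1, c=M1/2=4, d=(M2−M1)/(6·1)=-4/3, b=Δ1−h1·(2M1+M2)/6=10/3
t_q=1/2 → seg 0, τ=1/2; S=3+-14/3·τ+0·τ²+2/3·τ³=3/4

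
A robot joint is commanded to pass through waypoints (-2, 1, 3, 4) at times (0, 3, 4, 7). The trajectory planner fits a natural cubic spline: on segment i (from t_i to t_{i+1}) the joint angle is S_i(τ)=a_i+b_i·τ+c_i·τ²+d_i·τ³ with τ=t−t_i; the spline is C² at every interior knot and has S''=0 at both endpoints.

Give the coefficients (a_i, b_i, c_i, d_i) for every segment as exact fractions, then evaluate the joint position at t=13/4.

Δ: Δ0=1, Δ1=2, Δ2=1/3
row 1: diag=8, rhs=6; c'=1/8, d'=3/4
row 2: denom=8−1·1/8=63/8; d'=(-10−1·3/4)/(63/8)=-86/63
back: M2=-86/63
back: M1=3/4−1/8·-86/63=58/63
M: M0=0, M1=58/63, M2=-86/63, M3=0
seg 0: a=-2, c=M0/2=0, d=(M1−M0)/(6·3)=29/567, b=Δ0−h0·(2M0+M1)/6=34/63
seg 1: a=1, c=M1/2=29/63, d=(M2−M1)/(6·1)=-8/21, b=Δ1−h1·(2M1+M2)/6=121/63
seg 2: a=3, c=M2/2=-43/63, d=(M3−M2)/(6·3)=43/567, b=Δ2−h2·(2M2+M3)/6=107/63
t_q=13/4 → seg 1, τ=1/4; S=1+121/63·τ+29/63·τ²+-8/21·τ³=505/336

  seg 0: a=-2 b=34/63 c=0 d=29/567
  seg 1: a=1 b=121/63 c=29/63 d=-8/21
  seg 2: a=3 b=107/63 c=-43/63 d=43/567
S(13/4) = 505/336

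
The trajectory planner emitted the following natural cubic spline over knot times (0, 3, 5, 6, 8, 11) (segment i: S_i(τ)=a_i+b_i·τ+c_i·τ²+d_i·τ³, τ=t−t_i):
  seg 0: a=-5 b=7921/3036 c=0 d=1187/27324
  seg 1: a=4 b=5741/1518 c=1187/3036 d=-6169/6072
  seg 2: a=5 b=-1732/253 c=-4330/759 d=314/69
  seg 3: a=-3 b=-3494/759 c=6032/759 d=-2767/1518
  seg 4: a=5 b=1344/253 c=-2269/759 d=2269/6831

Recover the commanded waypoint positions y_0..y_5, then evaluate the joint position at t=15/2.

y_0=-5 y_1=4 y_2=5 y_3=-3 y_4=5 y_5=3
S(15/2) = 7385/4048

y_0 = S_0(0) = a_0 = -5
y_1 = S_1(0) = a_1 = 4
y_2 = S_2(0) = a_2 = 5
y_3 = S_3(0) = a_3 = -3
y_4 = S_4(0) = a_4 = 5
y_5 = S_4(3) = 3
t_q=15/2 is in segment 3 (τ=3/2); S_3(τ)=7385/4048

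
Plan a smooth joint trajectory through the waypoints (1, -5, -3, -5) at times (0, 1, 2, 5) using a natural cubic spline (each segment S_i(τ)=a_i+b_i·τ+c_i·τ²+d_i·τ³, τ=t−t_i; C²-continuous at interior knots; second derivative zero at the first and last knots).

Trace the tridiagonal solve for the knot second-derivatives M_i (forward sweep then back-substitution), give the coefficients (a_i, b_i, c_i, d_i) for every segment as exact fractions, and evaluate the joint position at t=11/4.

Δ: Δ0=-6, Δ1=2, Δ2=-2/3
row 1: diag=4, rhs=48; c'=1/4, d'=12
row 2: denom=8−1·1/4=31/4; d'=(-16−1·12)/(31/4)=-112/31
back: M2=-112/31
back: M1=12−1/4·-112/31=400/31
M: M0=0, M1=400/31, M2=-112/31, M3=0
seg 0: a=1, c=M0/2=0, d=(M1−M0)/(6·1)=200/93, b=Δ0−h0·(2M0+M1)/6=-758/93
seg 1: a=-5, c=M1/2=200/31, d=(M2−M1)/(6·1)=-256/93, b=Δ1−h1·(2M1+M2)/6=-158/93
seg 2: a=-3, c=M2/2=-56/31, d=(M3−M2)/(6·3)=56/279, b=Δ2−h2·(2M2+M3)/6=274/93
t_q=11/4 → seg 2, τ=3/4; S=-3+274/93·τ+-56/31·τ²+56/279·τ³=-427/248

  seg 0: a=1 b=-758/93 c=0 d=200/93
  seg 1: a=-5 b=-158/93 c=200/31 d=-256/93
  seg 2: a=-3 b=274/93 c=-56/31 d=56/279
S(11/4) = -427/248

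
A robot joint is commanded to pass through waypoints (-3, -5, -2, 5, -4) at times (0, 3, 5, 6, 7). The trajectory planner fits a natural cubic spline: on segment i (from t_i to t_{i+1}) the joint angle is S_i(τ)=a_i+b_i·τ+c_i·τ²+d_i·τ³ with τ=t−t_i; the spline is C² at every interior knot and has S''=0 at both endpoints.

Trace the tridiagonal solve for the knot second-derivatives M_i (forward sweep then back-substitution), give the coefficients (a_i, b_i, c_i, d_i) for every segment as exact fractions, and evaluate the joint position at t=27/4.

  seg 0: a=-3 b=-385/1284 c=0 d=-157/3852
  seg 1: a=-5 b=-899/642 c=-157/428 d=2333/2568
  seg 2: a=-2 b=2579/321 c=544/107 d=-1964/321
  seg 3: a=5 b=-49/321 c=-1420/107 d=1420/321
S(27/4) = -1221/1712

Δ: Δ0=-2/3, Δ1=3/2, Δ2=7, Δ3=-9
row 1: diag=10, rhs=13; c'=1/5, d'=13/10
row 2: denom=6−2·1/5=28/5; d'=(33−2·13/10)/(28/5)=38/7
row 3: denom=4−1·5/28=107/28; d'=(-96−1·38/7)/(107/28)=-2840/107
back: M3=-2840/107
back: M2=38/7−5/28·-2840/107=1088/107
back: M1=13/10−1/5·1088/107=-157/214
M: M0=0, M1=-157/214, M2=1088/107, M3=-2840/107, M4=0
seg 0: a=-3, c=M0/2=0, d=(M1−M0)/(6·3)=-157/3852, b=Δ0−h0·(2M0+M1)/6=-385/1284
seg 1: a=-5, c=M1/2=-157/428, d=(M2−M1)/(6·2)=2333/2568, b=Δ1−h1·(2M1+M2)/6=-899/642
seg 2: a=-2, c=M2/2=544/107, d=(M3−M2)/(6·1)=-1964/321, b=Δ2−h2·(2M2+M3)/6=2579/321
seg 3: a=5, c=M3/2=-1420/107, d=(M4−M3)/(6·1)=1420/321, b=Δ3−h3·(2M3+M4)/6=-49/321
t_q=27/4 → seg 3, τ=3/4; S=5+-49/321·τ+-1420/107·τ²+1420/321·τ³=-1221/1712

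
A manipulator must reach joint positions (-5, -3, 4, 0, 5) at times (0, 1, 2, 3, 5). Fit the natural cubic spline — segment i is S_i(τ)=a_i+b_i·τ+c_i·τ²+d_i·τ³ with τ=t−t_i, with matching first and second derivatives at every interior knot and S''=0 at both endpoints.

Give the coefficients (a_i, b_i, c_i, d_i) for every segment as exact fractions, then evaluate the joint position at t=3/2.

Δ: Δ0=2, Δ1=7, Δ2=-4, Δ3=5/2
row 1: diag=4, rhs=30; c'=1/4, d'=15/2
row 2: denom=4−1·1/4=15/4; d'=(-66−1·15/2)/(15/4)=-98/5
row 3: denom=6−1·4/15=86/15; d'=(39−1·-98/5)/(86/15)=879/86
back: M3=879/86
back: M2=-98/5−4/15·879/86=-960/43
back: M1=15/2−1/4·-960/43=1125/86
M: M0=0, M1=1125/86, M2=-960/43, M3=879/86, M4=0
seg 0: a=-5, c=M0/2=0, d=(M1−M0)/(6·1)=375/172, b=Δ0−h0·(2M0+M1)/6=-31/172
seg 1: a=-3, c=M1/2=1125/172, d=(M2−M1)/(6·1)=-1015/172, b=Δ1−h1·(2M1+M2)/6=547/86
seg 2: a=4, c=M2/2=-480/43, d=(M3−M2)/(6·1)=933/172, b=Δ2−h2·(2M2+M3)/6=299/172
seg 3: a=0, c=M3/2=879/172, d=(M4−M3)/(6·2)=-293/344, b=Δ3−h3·(2M3+M4)/6=-371/86
t_q=3/2 → seg 1, τ=1/2; S=-3+547/86·τ+1125/172·τ²+-1015/172·τ³=1483/1376

  seg 0: a=-5 b=-31/172 c=0 d=375/172
  seg 1: a=-3 b=547/86 c=1125/172 d=-1015/172
  seg 2: a=4 b=299/172 c=-480/43 d=933/172
  seg 3: a=0 b=-371/86 c=879/172 d=-293/344
S(3/2) = 1483/1376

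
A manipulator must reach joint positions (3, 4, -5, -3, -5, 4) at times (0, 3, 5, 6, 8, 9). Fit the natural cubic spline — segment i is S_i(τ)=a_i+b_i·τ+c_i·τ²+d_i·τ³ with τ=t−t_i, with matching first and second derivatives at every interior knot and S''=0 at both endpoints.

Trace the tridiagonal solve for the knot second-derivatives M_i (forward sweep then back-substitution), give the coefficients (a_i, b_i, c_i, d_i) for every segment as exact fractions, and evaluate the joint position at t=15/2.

Δ: Δ0=1/3, Δ1=-9/2, Δ2=2, Δ3=-1, Δ4=9
row 1: diag=10, rhs=-29; c'=1/5, d'=-29/10
row 2: denom=6−2·1/5=28/5; d'=(39−2·-29/10)/(28/5)=8
row 3: denom=6−1·5/28=163/28; d'=(-18−1·8)/(163/28)=-728/163
row 4: denom=6−2·56/163=866/163; d'=(60−2·-728/163)/(866/163)=5618/433
back: M4=5618/433
back: M3=-728/163−56/163·5618/433=-3864/433
back: M2=8−5/28·-3864/433=4154/433
back: M1=-29/10−1/5·4154/433=-4173/866
M: M0=0, M1=-4173/866, M2=4154/433, M3=-3864/433, M4=5618/433, M5=0
seg 0: a=3, c=M0/2=0, d=(M1−M0)/(6·3)=-1391/5196, b=Δ0−h0·(2M0+M1)/6=14251/5196
seg 1: a=4, c=M1/2=-4173/1732, d=(M2−M1)/(6·2)=12481/10392, b=Δ1−h1·(2M1+M2)/6=-11653/2598
seg 2: a=-5, c=M2/2=2077/433, d=(M3−M2)/(6·1)=-4009/1299, b=Δ2−h2·(2M2+M3)/6=376/1299
seg 3: a=-3, c=M3/2=-1932/433, d=(M4−M3)/(6·2)=4741/2598, b=Δ3−h3·(2M3+M4)/6=811/1299
seg 4: a=-5, c=M4/2=2809/433, d=(M5−M4)/(6·1)=-2809/1299, b=Δ4−h4·(2M4+M5)/6=6073/1299
t_q=15/2 → seg 3, τ=3/2; S=-3+811/1299·τ+-1932/433·τ²+4741/2598·τ³=-41179/6928

  seg 0: a=3 b=14251/5196 c=0 d=-1391/5196
  seg 1: a=4 b=-11653/2598 c=-4173/1732 d=12481/10392
  seg 2: a=-5 b=376/1299 c=2077/433 d=-4009/1299
  seg 3: a=-3 b=811/1299 c=-1932/433 d=4741/2598
  seg 4: a=-5 b=6073/1299 c=2809/433 d=-2809/1299
S(15/2) = -41179/6928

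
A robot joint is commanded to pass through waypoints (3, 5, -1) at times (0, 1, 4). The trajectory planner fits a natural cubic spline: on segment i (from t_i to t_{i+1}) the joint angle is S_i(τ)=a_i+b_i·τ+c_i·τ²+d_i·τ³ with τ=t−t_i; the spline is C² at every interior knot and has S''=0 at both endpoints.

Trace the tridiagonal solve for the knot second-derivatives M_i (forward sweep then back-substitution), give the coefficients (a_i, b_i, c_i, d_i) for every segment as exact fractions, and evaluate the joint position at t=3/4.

  seg 0: a=3 b=5/2 c=0 d=-1/2
  seg 1: a=5 b=1 c=-3/2 d=1/6
S(3/4) = 597/128

Δ: Δ0=2, Δ1=-2
row 1: diag=8, rhs=-24; c'=3/8, d'=-3
back: M1=-3
M: M0=0, M1=-3, M2=0
seg 0: a=3, c=M0/2=0, d=(M1−M0)/(6·1)=-1/2, b=Δ0−h0·(2M0+M1)/6=5/2
seg 1: a=5, c=M1/2=-3/2, d=(M2−M1)/(6·3)=1/6, b=Δ1−h1·(2M1+M2)/6=1
t_q=3/4 → seg 0, τ=3/4; S=3+5/2·τ+0·τ²+-1/2·τ³=597/128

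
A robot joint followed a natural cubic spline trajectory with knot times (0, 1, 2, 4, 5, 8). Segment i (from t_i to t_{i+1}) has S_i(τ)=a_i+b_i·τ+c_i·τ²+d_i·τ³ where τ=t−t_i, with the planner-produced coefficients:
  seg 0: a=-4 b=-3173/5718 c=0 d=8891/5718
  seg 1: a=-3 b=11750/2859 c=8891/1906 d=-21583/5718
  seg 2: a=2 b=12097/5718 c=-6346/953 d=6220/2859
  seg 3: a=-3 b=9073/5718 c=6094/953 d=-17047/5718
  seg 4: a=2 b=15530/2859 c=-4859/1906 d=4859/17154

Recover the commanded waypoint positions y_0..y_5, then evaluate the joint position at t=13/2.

y_0 = S_0(0) = a_0 = -4
y_1 = S_1(0) = a_1 = -3
y_2 = S_2(0) = a_2 = 2
y_3 = S_3(0) = a_3 = -3
y_4 = S_4(0) = a_4 = 2
y_5 = S_4(3) = 3
t_q=13/2 is in segment 4 (τ=3/2); S_4(τ)=81851/15248

y_0=-4 y_1=-3 y_2=2 y_3=-3 y_4=2 y_5=3
S(13/2) = 81851/15248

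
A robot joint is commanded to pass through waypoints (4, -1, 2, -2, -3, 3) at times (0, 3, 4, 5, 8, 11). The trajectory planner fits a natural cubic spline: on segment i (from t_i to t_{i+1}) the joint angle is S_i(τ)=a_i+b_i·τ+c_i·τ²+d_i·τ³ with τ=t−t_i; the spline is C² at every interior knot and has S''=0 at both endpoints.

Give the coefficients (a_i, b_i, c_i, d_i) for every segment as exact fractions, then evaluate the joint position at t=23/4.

Δ: Δ0=-5/3, Δ1=3, Δ2=-4, Δ3=-1/3, Δ4=2
row 1: diag=8, rhs=28; c'=1/8, d'=7/2
row 2: denom=4−1·1/8=31/8; d'=(-42−1·7/2)/(31/8)=-364/31
row 3: denom=8−1·8/31=240/31; d'=(22−1·-364/31)/(240/31)=523/120
row 4: denom=12−3·31/80=867/80; d'=(14−3·523/120)/(867/80)=74/867
back: M4=74/867
back: M3=523/120−31/80·74/867=1250/289
back: M2=-364/31−8/31·1250/289=-3716/289
back: M1=7/2−1/8·-3716/289=1476/289
M: M0=0, M1=1476/289, M2=-3716/289, M3=1250/289, M4=74/867, M5=0
seg 0: a=4, c=M0/2=0, d=(M1−M0)/(6·3)=82/289, b=Δ0−h0·(2M0+M1)/6=-3659/867
seg 1: a=-1, c=M1/2=738/289, d=(M2−M1)/(6·1)=-2596/867, b=Δ1−h1·(2M1+M2)/6=2983/867
seg 2: a=2, c=M2/2=-1858/289, d=(M3−M2)/(6·1)=2483/867, b=Δ2−h2·(2M2+M3)/6=-377/867
seg 3: a=-2, c=M3/2=625/289, d=(M4−M3)/(6·3)=-1838/7803, b=Δ3−h3·(2M3+M4)/6=-4076/867
seg 4: a=-3, c=M4/2=37/867, d=(M5−M4)/(6·3)=-37/7803, b=Δ4−h4·(2M4+M5)/6=1660/867
t_q=23/4 → seg 3, τ=3/4; S=-2+-4076/867·τ+625/289·τ²+-1838/7803·τ³=-40773/9248

  seg 0: a=4 b=-3659/867 c=0 d=82/289
  seg 1: a=-1 b=2983/867 c=738/289 d=-2596/867
  seg 2: a=2 b=-377/867 c=-1858/289 d=2483/867
  seg 3: a=-2 b=-4076/867 c=625/289 d=-1838/7803
  seg 4: a=-3 b=1660/867 c=37/867 d=-37/7803
S(23/4) = -40773/9248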